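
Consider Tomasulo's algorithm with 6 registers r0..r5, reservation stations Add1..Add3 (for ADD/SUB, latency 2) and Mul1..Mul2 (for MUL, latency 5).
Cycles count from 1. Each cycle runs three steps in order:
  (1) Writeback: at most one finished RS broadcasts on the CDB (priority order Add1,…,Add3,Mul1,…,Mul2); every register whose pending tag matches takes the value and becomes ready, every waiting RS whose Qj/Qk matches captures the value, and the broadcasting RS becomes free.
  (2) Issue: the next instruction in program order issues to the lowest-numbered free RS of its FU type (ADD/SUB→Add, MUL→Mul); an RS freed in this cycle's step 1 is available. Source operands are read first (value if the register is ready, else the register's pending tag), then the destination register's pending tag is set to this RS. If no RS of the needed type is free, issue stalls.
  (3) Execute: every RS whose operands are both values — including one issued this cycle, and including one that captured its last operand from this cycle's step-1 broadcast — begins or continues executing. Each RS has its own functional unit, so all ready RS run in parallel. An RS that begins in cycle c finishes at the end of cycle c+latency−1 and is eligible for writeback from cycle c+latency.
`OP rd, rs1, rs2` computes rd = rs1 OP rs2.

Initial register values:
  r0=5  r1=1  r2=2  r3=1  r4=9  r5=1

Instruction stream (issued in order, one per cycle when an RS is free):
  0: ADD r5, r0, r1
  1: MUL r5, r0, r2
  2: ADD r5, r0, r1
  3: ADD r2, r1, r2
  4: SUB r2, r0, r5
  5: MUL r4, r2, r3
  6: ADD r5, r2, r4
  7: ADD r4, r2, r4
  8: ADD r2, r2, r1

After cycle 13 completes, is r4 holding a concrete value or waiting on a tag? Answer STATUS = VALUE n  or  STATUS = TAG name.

STATUS = TAG Add2

c1: issue ADD r5<-Add1 | r0:5,r1:1,r2:2,r3:1,r4:9,r5:Add1
c2: issue MUL r5<-Mul1 | r0:5,r1:1,r2:2,r3:1,r4:9,r5:Mul1
c3: CDB Add1=6; issue ADD r5<-Add1 | r0:5,r1:1,r2:2,r3:1,r4:9,r5:Add1
c4: issue ADD r2<-Add2 | r0:5,r1:1,r2:Add2,r3:1,r4:9,r5:Add1
c5: CDB Add1=6; issue SUB r2<-Add1 | r0:5,r1:1,r2:Add1,r3:1,r4:9,r5:6
c6: CDB Add2=3; issue MUL r4<-Mul2 | r0:5,r1:1,r2:Add1,r3:1,r4:Mul2,r5:6
c7: CDB Add1=-1; issue ADD r5<-Add1 | r0:5,r1:1,r2:-1,r3:1,r4:Mul2,r5:Add1
c8: CDB Mul1=10; issue ADD r4<-Add2 | r0:5,r1:1,r2:-1,r3:1,r4:Add2,r5:Add1
c9: issue ADD r2<-Add3 | r0:5,r1:1,r2:Add3,r3:1,r4:Add2,r5:Add1
c10: - | r0:5,r1:1,r2:Add3,r3:1,r4:Add2,r5:Add1
c11: CDB Add3=0 | r0:5,r1:1,r2:0,r3:1,r4:Add2,r5:Add1
c12: CDB Mul2=-1 | r0:5,r1:1,r2:0,r3:1,r4:Add2,r5:Add1
c13: - | r0:5,r1:1,r2:0,r3:1,r4:Add2,r5:Add1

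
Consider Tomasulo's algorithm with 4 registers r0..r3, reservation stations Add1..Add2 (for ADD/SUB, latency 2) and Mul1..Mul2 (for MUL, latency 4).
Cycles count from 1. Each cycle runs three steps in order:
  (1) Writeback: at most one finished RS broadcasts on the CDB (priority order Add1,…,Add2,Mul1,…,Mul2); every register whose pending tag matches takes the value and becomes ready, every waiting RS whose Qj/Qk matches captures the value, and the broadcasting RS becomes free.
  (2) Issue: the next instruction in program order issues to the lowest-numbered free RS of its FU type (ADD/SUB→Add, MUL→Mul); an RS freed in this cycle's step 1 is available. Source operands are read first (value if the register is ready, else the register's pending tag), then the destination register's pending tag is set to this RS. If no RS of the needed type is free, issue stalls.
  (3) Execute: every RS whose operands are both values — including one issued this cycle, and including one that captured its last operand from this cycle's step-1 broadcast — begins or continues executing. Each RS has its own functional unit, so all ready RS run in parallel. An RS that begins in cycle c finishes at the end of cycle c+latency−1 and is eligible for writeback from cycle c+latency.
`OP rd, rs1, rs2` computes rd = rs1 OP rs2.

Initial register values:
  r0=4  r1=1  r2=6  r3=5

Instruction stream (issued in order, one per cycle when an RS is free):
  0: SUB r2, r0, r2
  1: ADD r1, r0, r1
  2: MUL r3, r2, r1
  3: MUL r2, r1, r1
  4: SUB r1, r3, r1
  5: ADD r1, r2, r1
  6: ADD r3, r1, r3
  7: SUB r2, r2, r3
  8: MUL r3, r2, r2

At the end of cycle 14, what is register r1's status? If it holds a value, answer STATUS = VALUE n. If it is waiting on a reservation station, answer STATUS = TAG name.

cycle 1: issue SUB r2<-Add1 // r0:4,r1:1,r2:Add1,r3:5
cycle 2: issue ADD r1<-Add2 // r0:4,r1:Add2,r2:Add1,r3:5
cycle 3: CDB Add1=-2; issue MUL r3<-Mul1 // r0:4,r1:Add2,r2:-2,r3:Mul1
cycle 4: CDB Add2=5; issue MUL r2<-Mul2 // r0:4,r1:5,r2:Mul2,r3:Mul1
cycle 5: issue SUB r1<-Add1 // r0:4,r1:Add1,r2:Mul2,r3:Mul1
cycle 6: issue ADD r1<-Add2 // r0:4,r1:Add2,r2:Mul2,r3:Mul1
cycle 7: stall // r0:4,r1:Add2,r2:Mul2,r3:Mul1
cycle 8: CDB Mul1=-10; stall // r0:4,r1:Add2,r2:Mul2,r3:-10
cycle 9: CDB Mul2=25; stall // r0:4,r1:Add2,r2:25,r3:-10
cycle 10: CDB Add1=-15; issue ADD r3<-Add1 // r0:4,r1:Add2,r2:25,r3:Add1
cycle 11: stall // r0:4,r1:Add2,r2:25,r3:Add1
cycle 12: CDB Add2=10; issue SUB r2<-Add2 // r0:4,r1:10,r2:Add2,r3:Add1
cycle 13: issue MUL r3<-Mul1 // r0:4,r1:10,r2:Add2,r3:Mul1
cycle 14: CDB Add1=0 // r0:4,r1:10,r2:Add2,r3:Mul1

STATUS = VALUE 10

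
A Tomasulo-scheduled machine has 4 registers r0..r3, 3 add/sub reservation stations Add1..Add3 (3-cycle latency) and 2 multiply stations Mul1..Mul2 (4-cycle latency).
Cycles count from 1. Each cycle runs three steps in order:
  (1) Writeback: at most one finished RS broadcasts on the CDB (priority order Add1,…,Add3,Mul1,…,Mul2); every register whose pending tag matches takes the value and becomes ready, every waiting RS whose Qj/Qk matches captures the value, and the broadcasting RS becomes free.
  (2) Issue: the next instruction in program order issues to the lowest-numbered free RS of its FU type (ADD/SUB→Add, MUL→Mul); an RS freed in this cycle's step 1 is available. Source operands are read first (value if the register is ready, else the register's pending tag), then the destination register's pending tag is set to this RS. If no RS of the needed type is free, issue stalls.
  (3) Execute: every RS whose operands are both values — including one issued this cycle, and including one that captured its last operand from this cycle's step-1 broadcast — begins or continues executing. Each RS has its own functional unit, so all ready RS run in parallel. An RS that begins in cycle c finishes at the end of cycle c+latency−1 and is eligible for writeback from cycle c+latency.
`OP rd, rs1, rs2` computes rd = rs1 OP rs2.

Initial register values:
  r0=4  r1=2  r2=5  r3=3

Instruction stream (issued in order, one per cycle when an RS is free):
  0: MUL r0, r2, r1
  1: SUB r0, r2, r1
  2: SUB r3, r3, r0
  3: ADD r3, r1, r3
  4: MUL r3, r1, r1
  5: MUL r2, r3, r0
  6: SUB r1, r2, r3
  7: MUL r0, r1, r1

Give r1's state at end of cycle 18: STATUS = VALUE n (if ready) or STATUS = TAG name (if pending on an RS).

cycle 1: issue MUL r0<-Mul1 // r0:Mul1,r1:2,r2:5,r3:3
cycle 2: issue SUB r0<-Add1 // r0:Add1,r1:2,r2:5,r3:3
cycle 3: issue SUB r3<-Add2 // r0:Add1,r1:2,r2:5,r3:Add2
cycle 4: issue ADD r3<-Add3 // r0:Add1,r1:2,r2:5,r3:Add3
cycle 5: CDB Add1=3; issue MUL r3<-Mul2 // r0:3,r1:2,r2:5,r3:Mul2
cycle 6: CDB Mul1=10; issue MUL r2<-Mul1 // r0:3,r1:2,r2:Mul1,r3:Mul2
cycle 7: issue SUB r1<-Add1 // r0:3,r1:Add1,r2:Mul1,r3:Mul2
cycle 8: CDB Add2=0; stall // r0:3,r1:Add1,r2:Mul1,r3:Mul2
cycle 9: CDB Mul2=4; issue MUL r0<-Mul2 // r0:Mul2,r1:Add1,r2:Mul1,r3:4
cycle 10: - // r0:Mul2,r1:Add1,r2:Mul1,r3:4
cycle 11: CDB Add3=2 // r0:Mul2,r1:Add1,r2:Mul1,r3:4
cycle 12: - // r0:Mul2,r1:Add1,r2:Mul1,r3:4
cycle 13: CDB Mul1=12 // r0:Mul2,r1:Add1,r2:12,r3:4
cycle 14: - // r0:Mul2,r1:Add1,r2:12,r3:4
cycle 15: - // r0:Mul2,r1:Add1,r2:12,r3:4
cycle 16: CDB Add1=8 // r0:Mul2,r1:8,r2:12,r3:4
cycle 17: - // r0:Mul2,r1:8,r2:12,r3:4
cycle 18: - // r0:Mul2,r1:8,r2:12,r3:4

STATUS = VALUE 8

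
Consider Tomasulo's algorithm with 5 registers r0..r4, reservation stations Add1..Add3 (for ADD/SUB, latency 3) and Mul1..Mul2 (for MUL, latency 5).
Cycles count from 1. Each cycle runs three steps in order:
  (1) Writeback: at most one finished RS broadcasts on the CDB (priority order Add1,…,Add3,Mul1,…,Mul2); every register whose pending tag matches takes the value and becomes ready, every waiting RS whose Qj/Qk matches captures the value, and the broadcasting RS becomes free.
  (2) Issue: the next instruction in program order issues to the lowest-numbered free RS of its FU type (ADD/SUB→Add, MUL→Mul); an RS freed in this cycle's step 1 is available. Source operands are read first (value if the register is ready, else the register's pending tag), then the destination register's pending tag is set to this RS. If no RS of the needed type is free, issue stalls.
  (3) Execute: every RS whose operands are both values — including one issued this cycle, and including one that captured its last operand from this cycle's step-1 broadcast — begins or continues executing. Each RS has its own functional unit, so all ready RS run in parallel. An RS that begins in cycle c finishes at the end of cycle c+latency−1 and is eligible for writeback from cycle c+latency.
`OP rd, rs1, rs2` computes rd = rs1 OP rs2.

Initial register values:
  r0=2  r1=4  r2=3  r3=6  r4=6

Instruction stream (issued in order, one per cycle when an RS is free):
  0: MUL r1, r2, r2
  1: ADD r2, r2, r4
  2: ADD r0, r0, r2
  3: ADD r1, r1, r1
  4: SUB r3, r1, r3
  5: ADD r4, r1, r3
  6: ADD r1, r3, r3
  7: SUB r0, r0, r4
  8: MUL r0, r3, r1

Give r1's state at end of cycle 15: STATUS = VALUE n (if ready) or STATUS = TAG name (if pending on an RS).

STATUS = TAG Add3

cycle 1: issue MUL r1<-Mul1 // r0:2,r1:Mul1,r2:3,r3:6,r4:6
cycle 2: issue ADD r2<-Add1 // r0:2,r1:Mul1,r2:Add1,r3:6,r4:6
cycle 3: issue ADD r0<-Add2 // r0:Add2,r1:Mul1,r2:Add1,r3:6,r4:6
cycle 4: issue ADD r1<-Add3 // r0:Add2,r1:Add3,r2:Add1,r3:6,r4:6
cycle 5: CDB Add1=9; issue SUB r3<-Add1 // r0:Add2,r1:Add3,r2:9,r3:Add1,r4:6
cycle 6: CDB Mul1=9; stall // r0:Add2,r1:Add3,r2:9,r3:Add1,r4:6
cycle 7: stall // r0:Add2,r1:Add3,r2:9,r3:Add1,r4:6
cycle 8: CDB Add2=11; issue ADD r4<-Add2 // r0:11,r1:Add3,r2:9,r3:Add1,r4:Add2
cycle 9: CDB Add3=18; issue ADD r1<-Add3 // r0:11,r1:Add3,r2:9,r3:Add1,r4:Add2
cycle 10: stall // r0:11,r1:Add3,r2:9,r3:Add1,r4:Add2
cycle 11: stall // r0:11,r1:Add3,r2:9,r3:Add1,r4:Add2
cycle 12: CDB Add1=12; issue SUB r0<-Add1 // r0:Add1,r1:Add3,r2:9,r3:12,r4:Add2
cycle 13: issue MUL r0<-Mul1 // r0:Mul1,r1:Add3,r2:9,r3:12,r4:Add2
cycle 14: - // r0:Mul1,r1:Add3,r2:9,r3:12,r4:Add2
cycle 15: CDB Add2=30 // r0:Mul1,r1:Add3,r2:9,r3:12,r4:30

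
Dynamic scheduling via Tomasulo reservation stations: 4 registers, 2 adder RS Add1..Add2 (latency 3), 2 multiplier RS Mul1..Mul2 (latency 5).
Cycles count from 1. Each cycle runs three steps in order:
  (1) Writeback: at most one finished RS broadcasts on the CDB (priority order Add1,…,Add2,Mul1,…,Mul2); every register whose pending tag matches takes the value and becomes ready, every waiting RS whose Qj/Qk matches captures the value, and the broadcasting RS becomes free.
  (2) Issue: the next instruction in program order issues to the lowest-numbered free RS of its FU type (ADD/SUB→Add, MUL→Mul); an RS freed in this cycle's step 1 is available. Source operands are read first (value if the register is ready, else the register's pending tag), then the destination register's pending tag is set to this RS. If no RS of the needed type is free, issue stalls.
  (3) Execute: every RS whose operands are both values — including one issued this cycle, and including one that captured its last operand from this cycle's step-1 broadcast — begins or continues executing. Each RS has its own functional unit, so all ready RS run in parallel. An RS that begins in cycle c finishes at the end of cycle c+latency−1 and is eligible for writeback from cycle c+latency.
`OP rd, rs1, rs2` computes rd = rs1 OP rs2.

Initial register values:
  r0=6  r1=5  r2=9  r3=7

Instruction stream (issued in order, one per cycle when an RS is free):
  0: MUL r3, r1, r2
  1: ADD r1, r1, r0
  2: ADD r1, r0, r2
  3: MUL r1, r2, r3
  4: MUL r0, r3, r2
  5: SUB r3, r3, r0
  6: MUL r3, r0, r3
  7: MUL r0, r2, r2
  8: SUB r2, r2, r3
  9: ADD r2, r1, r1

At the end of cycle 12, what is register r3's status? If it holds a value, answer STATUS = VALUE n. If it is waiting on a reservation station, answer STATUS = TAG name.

STATUS = TAG Mul1

cycle 1: issue MUL r3<-Mul1 // r0:6,r1:5,r2:9,r3:Mul1
cycle 2: issue ADD r1<-Add1 // r0:6,r1:Add1,r2:9,r3:Mul1
cycle 3: issue ADD r1<-Add2 // r0:6,r1:Add2,r2:9,r3:Mul1
cycle 4: issue MUL r1<-Mul2 // r0:6,r1:Mul2,r2:9,r3:Mul1
cycle 5: CDB Add1=11; stall // r0:6,r1:Mul2,r2:9,r3:Mul1
cycle 6: CDB Add2=15; stall // r0:6,r1:Mul2,r2:9,r3:Mul1
cycle 7: CDB Mul1=45; issue MUL r0<-Mul1 // r0:Mul1,r1:Mul2,r2:9,r3:45
cycle 8: issue SUB r3<-Add1 // r0:Mul1,r1:Mul2,r2:9,r3:Add1
cycle 9: stall // r0:Mul1,r1:Mul2,r2:9,r3:Add1
cycle 10: stall // r0:Mul1,r1:Mul2,r2:9,r3:Add1
cycle 11: stall // r0:Mul1,r1:Mul2,r2:9,r3:Add1
cycle 12: CDB Mul1=405; issue MUL r3<-Mul1 // r0:405,r1:Mul2,r2:9,r3:Mul1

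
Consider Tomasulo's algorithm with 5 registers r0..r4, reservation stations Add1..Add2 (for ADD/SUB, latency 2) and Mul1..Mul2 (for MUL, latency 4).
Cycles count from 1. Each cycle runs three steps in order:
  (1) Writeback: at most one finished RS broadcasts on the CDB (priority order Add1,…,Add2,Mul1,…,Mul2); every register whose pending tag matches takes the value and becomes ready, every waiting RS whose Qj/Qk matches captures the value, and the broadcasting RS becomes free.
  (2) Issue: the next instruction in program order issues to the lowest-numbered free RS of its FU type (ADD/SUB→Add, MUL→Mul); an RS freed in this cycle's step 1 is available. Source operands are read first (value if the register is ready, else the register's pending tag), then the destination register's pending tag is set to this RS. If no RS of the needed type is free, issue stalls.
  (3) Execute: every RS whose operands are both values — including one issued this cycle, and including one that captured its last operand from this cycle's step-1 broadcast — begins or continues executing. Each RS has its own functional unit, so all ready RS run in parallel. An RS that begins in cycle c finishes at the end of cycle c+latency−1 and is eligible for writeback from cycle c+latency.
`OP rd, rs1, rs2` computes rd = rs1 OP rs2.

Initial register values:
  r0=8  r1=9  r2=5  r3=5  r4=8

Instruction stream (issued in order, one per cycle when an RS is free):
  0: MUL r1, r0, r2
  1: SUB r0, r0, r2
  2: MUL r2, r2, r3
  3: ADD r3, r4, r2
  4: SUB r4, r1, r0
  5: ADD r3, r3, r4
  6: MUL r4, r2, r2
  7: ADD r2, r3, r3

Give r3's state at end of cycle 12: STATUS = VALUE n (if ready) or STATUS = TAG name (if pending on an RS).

STATUS = VALUE 70

cycle 1: issue MUL r1<-Mul1 // r0:8,r1:Mul1,r2:5,r3:5,r4:8
cycle 2: issue SUB r0<-Add1 // r0:Add1,r1:Mul1,r2:5,r3:5,r4:8
cycle 3: issue MUL r2<-Mul2 // r0:Add1,r1:Mul1,r2:Mul2,r3:5,r4:8
cycle 4: CDB Add1=3; issue ADD r3<-Add1 // r0:3,r1:Mul1,r2:Mul2,r3:Add1,r4:8
cycle 5: CDB Mul1=40; issue SUB r4<-Add2 // r0:3,r1:40,r2:Mul2,r3:Add1,r4:Add2
cycle 6: stall // r0:3,r1:40,r2:Mul2,r3:Add1,r4:Add2
cycle 7: CDB Add2=37; issue ADD r3<-Add2 // r0:3,r1:40,r2:Mul2,r3:Add2,r4:37
cycle 8: CDB Mul2=25; issue MUL r4<-Mul1 // r0:3,r1:40,r2:25,r3:Add2,r4:Mul1
cycle 9: stall // r0:3,r1:40,r2:25,r3:Add2,r4:Mul1
cycle 10: CDB Add1=33; issue ADD r2<-Add1 // r0:3,r1:40,r2:Add1,r3:Add2,r4:Mul1
cycle 11: - // r0:3,r1:40,r2:Add1,r3:Add2,r4:Mul1
cycle 12: CDB Add2=70 // r0:3,r1:40,r2:Add1,r3:70,r4:Mul1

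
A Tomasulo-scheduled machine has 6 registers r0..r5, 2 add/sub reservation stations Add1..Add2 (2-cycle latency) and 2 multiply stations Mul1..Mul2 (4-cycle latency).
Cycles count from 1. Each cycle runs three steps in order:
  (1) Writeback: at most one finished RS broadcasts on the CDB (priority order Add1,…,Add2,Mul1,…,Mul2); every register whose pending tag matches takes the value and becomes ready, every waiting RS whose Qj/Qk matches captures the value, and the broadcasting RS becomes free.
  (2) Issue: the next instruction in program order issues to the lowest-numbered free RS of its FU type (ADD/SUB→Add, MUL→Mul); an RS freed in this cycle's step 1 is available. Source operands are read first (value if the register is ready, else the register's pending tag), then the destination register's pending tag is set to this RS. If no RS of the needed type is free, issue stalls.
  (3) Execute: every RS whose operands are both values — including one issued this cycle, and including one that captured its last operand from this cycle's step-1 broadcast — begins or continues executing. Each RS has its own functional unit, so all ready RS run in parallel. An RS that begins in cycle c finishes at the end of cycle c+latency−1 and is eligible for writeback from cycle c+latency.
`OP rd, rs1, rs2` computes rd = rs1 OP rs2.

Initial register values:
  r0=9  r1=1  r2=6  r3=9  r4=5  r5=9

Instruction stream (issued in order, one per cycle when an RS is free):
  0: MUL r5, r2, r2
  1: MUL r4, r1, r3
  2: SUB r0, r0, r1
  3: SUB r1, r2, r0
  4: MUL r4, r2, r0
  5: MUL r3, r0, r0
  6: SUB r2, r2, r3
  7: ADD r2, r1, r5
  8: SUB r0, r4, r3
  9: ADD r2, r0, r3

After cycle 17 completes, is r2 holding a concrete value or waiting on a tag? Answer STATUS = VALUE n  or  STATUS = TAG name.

c1: issue MUL r5<-Mul1 | r0:9,r1:1,r2:6,r3:9,r4:5,r5:Mul1
c2: issue MUL r4<-Mul2 | r0:9,r1:1,r2:6,r3:9,r4:Mul2,r5:Mul1
c3: issue SUB r0<-Add1 | r0:Add1,r1:1,r2:6,r3:9,r4:Mul2,r5:Mul1
c4: issue SUB r1<-Add2 | r0:Add1,r1:Add2,r2:6,r3:9,r4:Mul2,r5:Mul1
c5: CDB Add1=8; stall | r0:8,r1:Add2,r2:6,r3:9,r4:Mul2,r5:Mul1
c6: CDB Mul1=36; issue MUL r4<-Mul1 | r0:8,r1:Add2,r2:6,r3:9,r4:Mul1,r5:36
c7: CDB Add2=-2; stall | r0:8,r1:-2,r2:6,r3:9,r4:Mul1,r5:36
c8: CDB Mul2=9; issue MUL r3<-Mul2 | r0:8,r1:-2,r2:6,r3:Mul2,r4:Mul1,r5:36
c9: issue SUB r2<-Add1 | r0:8,r1:-2,r2:Add1,r3:Mul2,r4:Mul1,r5:36
c10: CDB Mul1=48; issue ADD r2<-Add2 | r0:8,r1:-2,r2:Add2,r3:Mul2,r4:48,r5:36
c11: stall | r0:8,r1:-2,r2:Add2,r3:Mul2,r4:48,r5:36
c12: CDB Add2=34; issue SUB r0<-Add2 | r0:Add2,r1:-2,r2:34,r3:Mul2,r4:48,r5:36
c13: CDB Mul2=64; stall | r0:Add2,r1:-2,r2:34,r3:64,r4:48,r5:36
c14: stall | r0:Add2,r1:-2,r2:34,r3:64,r4:48,r5:36
c15: CDB Add1=-58; issue ADD r2<-Add1 | r0:Add2,r1:-2,r2:Add1,r3:64,r4:48,r5:36
c16: CDB Add2=-16 | r0:-16,r1:-2,r2:Add1,r3:64,r4:48,r5:36
c17: - | r0:-16,r1:-2,r2:Add1,r3:64,r4:48,r5:36

STATUS = TAG Add1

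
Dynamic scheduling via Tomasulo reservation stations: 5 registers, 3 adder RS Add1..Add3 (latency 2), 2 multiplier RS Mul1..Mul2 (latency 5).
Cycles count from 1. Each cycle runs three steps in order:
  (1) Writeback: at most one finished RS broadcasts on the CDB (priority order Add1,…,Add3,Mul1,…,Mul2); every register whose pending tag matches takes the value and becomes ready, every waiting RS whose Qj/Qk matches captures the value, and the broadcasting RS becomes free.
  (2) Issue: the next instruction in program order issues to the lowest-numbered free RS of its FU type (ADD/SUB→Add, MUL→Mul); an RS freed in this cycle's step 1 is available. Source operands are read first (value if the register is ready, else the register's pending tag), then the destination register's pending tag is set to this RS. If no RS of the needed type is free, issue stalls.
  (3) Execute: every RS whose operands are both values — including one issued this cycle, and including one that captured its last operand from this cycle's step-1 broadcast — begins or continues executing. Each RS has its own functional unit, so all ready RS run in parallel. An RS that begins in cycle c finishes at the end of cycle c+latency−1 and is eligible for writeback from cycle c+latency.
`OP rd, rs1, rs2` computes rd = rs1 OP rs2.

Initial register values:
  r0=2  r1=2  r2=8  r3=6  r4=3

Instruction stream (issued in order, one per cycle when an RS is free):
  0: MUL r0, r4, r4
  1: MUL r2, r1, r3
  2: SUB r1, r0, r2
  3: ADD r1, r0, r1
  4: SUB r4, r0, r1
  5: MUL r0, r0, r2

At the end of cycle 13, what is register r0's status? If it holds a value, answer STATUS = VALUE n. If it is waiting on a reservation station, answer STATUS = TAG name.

  c1: issue MUL r0<-Mul1  regs: r0:Mul1,r1:2,r2:8,r3:6,r4:3
  c2: issue MUL r2<-Mul2  regs: r0:Mul1,r1:2,r2:Mul2,r3:6,r4:3
  c3: issue SUB r1<-Add1  regs: r0:Mul1,r1:Add1,r2:Mul2,r3:6,r4:3
  c4: issue ADD r1<-Add2  regs: r0:Mul1,r1:Add2,r2:Mul2,r3:6,r4:3
  c5: issue SUB r4<-Add3  regs: r0:Mul1,r1:Add2,r2:Mul2,r3:6,r4:Add3
  c6: CDB Mul1=9; issue MUL r0<-Mul1  regs: r0:Mul1,r1:Add2,r2:Mul2,r3:6,r4:Add3
  c7: CDB Mul2=12  regs: r0:Mul1,r1:Add2,r2:12,r3:6,r4:Add3
  c8: -  regs: r0:Mul1,r1:Add2,r2:12,r3:6,r4:Add3
  c9: CDB Add1=-3  regs: r0:Mul1,r1:Add2,r2:12,r3:6,r4:Add3
  c10: -  regs: r0:Mul1,r1:Add2,r2:12,r3:6,r4:Add3
  c11: CDB Add2=6  regs: r0:Mul1,r1:6,r2:12,r3:6,r4:Add3
  c12: CDB Mul1=108  regs: r0:108,r1:6,r2:12,r3:6,r4:Add3
  c13: CDB Add3=3  regs: r0:108,r1:6,r2:12,r3:6,r4:3

STATUS = VALUE 108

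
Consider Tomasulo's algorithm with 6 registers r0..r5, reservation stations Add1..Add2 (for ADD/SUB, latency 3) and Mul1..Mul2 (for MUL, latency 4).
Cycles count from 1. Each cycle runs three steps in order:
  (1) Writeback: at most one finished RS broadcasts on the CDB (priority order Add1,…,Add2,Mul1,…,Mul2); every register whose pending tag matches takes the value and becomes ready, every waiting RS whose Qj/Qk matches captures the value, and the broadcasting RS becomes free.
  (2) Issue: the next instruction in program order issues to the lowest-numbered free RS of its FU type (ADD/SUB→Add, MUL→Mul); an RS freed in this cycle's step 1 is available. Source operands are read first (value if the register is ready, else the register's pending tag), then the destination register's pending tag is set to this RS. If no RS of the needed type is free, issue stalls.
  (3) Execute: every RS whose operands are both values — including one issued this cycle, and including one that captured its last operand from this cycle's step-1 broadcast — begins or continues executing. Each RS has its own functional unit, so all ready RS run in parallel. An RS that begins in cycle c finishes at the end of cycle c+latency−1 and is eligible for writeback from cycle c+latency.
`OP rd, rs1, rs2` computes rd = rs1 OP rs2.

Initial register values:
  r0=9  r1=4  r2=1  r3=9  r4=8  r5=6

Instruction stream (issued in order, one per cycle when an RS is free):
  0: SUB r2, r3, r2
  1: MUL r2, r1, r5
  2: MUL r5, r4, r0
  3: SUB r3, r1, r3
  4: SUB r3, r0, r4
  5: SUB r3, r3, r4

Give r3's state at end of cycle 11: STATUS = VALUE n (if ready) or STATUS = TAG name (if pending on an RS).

  c1: issue SUB r2<-Add1  regs: r0:9,r1:4,r2:Add1,r3:9,r4:8,r5:6
  c2: issue MUL r2<-Mul1  regs: r0:9,r1:4,r2:Mul1,r3:9,r4:8,r5:6
  c3: issue MUL r5<-Mul2  regs: r0:9,r1:4,r2:Mul1,r3:9,r4:8,r5:Mul2
  c4: CDB Add1=8; issue SUB r3<-Add1  regs: r0:9,r1:4,r2:Mul1,r3:Add1,r4:8,r5:Mul2
  c5: issue SUB r3<-Add2  regs: r0:9,r1:4,r2:Mul1,r3:Add2,r4:8,r5:Mul2
  c6: CDB Mul1=24; stall  regs: r0:9,r1:4,r2:24,r3:Add2,r4:8,r5:Mul2
  c7: CDB Add1=-5; issue SUB r3<-Add1  regs: r0:9,r1:4,r2:24,r3:Add1,r4:8,r5:Mul2
  c8: CDB Add2=1  regs: r0:9,r1:4,r2:24,r3:Add1,r4:8,r5:Mul2
  c9: CDB Mul2=72  regs: r0:9,r1:4,r2:24,r3:Add1,r4:8,r5:72
  c10: -  regs: r0:9,r1:4,r2:24,r3:Add1,r4:8,r5:72
  c11: CDB Add1=-7  regs: r0:9,r1:4,r2:24,r3:-7,r4:8,r5:72

STATUS = VALUE -7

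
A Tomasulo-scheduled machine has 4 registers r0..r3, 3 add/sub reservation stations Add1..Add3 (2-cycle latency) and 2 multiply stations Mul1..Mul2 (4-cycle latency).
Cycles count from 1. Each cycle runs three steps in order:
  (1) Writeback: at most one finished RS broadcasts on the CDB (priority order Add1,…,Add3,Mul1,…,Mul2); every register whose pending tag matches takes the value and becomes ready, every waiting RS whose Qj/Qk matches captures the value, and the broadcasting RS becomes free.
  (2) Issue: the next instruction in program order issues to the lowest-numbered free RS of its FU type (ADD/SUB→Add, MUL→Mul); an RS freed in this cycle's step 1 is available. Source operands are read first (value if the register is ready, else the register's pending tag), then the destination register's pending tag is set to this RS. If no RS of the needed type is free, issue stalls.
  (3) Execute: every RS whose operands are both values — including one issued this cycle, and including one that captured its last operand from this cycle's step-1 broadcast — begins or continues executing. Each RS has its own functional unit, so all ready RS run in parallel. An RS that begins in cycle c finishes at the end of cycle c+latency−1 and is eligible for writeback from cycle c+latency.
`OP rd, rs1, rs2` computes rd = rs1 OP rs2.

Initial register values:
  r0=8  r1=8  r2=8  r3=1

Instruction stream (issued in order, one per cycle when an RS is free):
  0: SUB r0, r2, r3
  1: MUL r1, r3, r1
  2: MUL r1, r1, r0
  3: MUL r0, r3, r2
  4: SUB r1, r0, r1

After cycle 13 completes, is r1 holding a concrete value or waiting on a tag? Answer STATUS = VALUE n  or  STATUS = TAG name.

  c1: issue SUB r0<-Add1  regs: r0:Add1,r1:8,r2:8,r3:1
  c2: issue MUL r1<-Mul1  regs: r0:Add1,r1:Mul1,r2:8,r3:1
  c3: CDB Add1=7; issue MUL r1<-Mul2  regs: r0:7,r1:Mul2,r2:8,r3:1
  c4: stall  regs: r0:7,r1:Mul2,r2:8,r3:1
  c5: stall  regs: r0:7,r1:Mul2,r2:8,r3:1
  c6: CDB Mul1=8; issue MUL r0<-Mul1  regs: r0:Mul1,r1:Mul2,r2:8,r3:1
  c7: issue SUB r1<-Add1  regs: r0:Mul1,r1:Add1,r2:8,r3:1
  c8: -  regs: r0:Mul1,r1:Add1,r2:8,r3:1
  c9: -  regs: r0:Mul1,r1:Add1,r2:8,r3:1
  c10: CDB Mul1=8  regs: r0:8,r1:Add1,r2:8,r3:1
  c11: CDB Mul2=56  regs: r0:8,r1:Add1,r2:8,r3:1
  c12: -  regs: r0:8,r1:Add1,r2:8,r3:1
  c13: CDB Add1=-48  regs: r0:8,r1:-48,r2:8,r3:1

STATUS = VALUE -48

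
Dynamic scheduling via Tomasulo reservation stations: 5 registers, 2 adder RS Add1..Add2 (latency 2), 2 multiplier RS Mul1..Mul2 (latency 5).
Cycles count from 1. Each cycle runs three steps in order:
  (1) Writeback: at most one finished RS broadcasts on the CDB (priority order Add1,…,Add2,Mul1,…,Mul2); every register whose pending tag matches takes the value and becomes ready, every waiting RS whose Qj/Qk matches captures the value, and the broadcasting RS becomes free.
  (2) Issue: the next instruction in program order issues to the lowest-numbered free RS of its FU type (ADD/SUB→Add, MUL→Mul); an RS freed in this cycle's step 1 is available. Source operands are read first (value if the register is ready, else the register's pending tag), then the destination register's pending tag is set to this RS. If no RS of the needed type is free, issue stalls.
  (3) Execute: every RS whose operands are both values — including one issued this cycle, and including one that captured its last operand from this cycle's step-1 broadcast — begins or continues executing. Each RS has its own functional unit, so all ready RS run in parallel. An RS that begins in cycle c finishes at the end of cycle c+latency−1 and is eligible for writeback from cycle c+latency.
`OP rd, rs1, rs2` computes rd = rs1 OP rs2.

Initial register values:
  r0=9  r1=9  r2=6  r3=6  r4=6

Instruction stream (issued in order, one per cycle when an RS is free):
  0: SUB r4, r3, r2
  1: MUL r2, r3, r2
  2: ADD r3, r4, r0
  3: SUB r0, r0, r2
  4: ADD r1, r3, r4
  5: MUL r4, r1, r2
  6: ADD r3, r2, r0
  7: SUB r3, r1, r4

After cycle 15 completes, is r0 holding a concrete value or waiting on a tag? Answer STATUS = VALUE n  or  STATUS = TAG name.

STATUS = VALUE -27

c1: issue SUB r4<-Add1 | r0:9,r1:9,r2:6,r3:6,r4:Add1
c2: issue MUL r2<-Mul1 | r0:9,r1:9,r2:Mul1,r3:6,r4:Add1
c3: CDB Add1=0; issue ADD r3<-Add1 | r0:9,r1:9,r2:Mul1,r3:Add1,r4:0
c4: issue SUB r0<-Add2 | r0:Add2,r1:9,r2:Mul1,r3:Add1,r4:0
c5: CDB Add1=9; issue ADD r1<-Add1 | r0:Add2,r1:Add1,r2:Mul1,r3:9,r4:0
c6: issue MUL r4<-Mul2 | r0:Add2,r1:Add1,r2:Mul1,r3:9,r4:Mul2
c7: CDB Add1=9; issue ADD r3<-Add1 | r0:Add2,r1:9,r2:Mul1,r3:Add1,r4:Mul2
c8: CDB Mul1=36; stall | r0:Add2,r1:9,r2:36,r3:Add1,r4:Mul2
c9: stall | r0:Add2,r1:9,r2:36,r3:Add1,r4:Mul2
c10: CDB Add2=-27; issue SUB r3<-Add2 | r0:-27,r1:9,r2:36,r3:Add2,r4:Mul2
c11: - | r0:-27,r1:9,r2:36,r3:Add2,r4:Mul2
c12: CDB Add1=9 | r0:-27,r1:9,r2:36,r3:Add2,r4:Mul2
c13: CDB Mul2=324 | r0:-27,r1:9,r2:36,r3:Add2,r4:324
c14: - | r0:-27,r1:9,r2:36,r3:Add2,r4:324
c15: CDB Add2=-315 | r0:-27,r1:9,r2:36,r3:-315,r4:324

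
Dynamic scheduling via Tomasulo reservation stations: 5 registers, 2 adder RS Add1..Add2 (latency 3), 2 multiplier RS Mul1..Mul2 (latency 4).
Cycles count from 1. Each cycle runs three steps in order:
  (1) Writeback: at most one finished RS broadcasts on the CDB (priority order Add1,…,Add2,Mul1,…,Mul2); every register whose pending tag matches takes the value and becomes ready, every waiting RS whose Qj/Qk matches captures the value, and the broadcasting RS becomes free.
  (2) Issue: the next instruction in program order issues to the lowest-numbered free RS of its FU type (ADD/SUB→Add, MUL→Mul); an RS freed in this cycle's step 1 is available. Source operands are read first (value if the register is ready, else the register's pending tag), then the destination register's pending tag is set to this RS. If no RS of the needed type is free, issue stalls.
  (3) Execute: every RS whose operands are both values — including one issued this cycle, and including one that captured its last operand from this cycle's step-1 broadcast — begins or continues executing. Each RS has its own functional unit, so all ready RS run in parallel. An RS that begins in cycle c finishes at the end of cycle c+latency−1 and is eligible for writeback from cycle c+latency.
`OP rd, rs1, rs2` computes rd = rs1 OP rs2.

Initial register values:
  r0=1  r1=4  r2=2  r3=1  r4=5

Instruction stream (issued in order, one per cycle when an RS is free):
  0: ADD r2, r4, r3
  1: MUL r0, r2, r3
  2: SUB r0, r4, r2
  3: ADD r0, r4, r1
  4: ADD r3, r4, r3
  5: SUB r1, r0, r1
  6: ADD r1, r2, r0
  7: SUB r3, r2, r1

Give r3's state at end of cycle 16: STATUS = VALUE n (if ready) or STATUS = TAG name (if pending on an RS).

STATUS = VALUE -9

  c1: issue ADD r2<-Add1  regs: r0:1,r1:4,r2:Add1,r3:1,r4:5
  c2: issue MUL r0<-Mul1  regs: r0:Mul1,r1:4,r2:Add1,r3:1,r4:5
  c3: issue SUB r0<-Add2  regs: r0:Add2,r1:4,r2:Add1,r3:1,r4:5
  c4: CDB Add1=6; issue ADD r0<-Add1  regs: r0:Add1,r1:4,r2:6,r3:1,r4:5
  c5: stall  regs: r0:Add1,r1:4,r2:6,r3:1,r4:5
  c6: stall  regs: r0:Add1,r1:4,r2:6,r3:1,r4:5
  c7: CDB Add1=9; issue ADD r3<-Add1  regs: r0:9,r1:4,r2:6,r3:Add1,r4:5
  c8: CDB Add2=-1; issue SUB r1<-Add2  regs: r0:9,r1:Add2,r2:6,r3:Add1,r4:5
  c9: CDB Mul1=6; stall  regs: r0:9,r1:Add2,r2:6,r3:Add1,r4:5
  c10: CDB Add1=6; issue ADD r1<-Add1  regs: r0:9,r1:Add1,r2:6,r3:6,r4:5
  c11: CDB Add2=5; issue SUB r3<-Add2  regs: r0:9,r1:Add1,r2:6,r3:Add2,r4:5
  c12: -  regs: r0:9,r1:Add1,r2:6,r3:Add2,r4:5
  c13: CDB Add1=15  regs: r0:9,r1:15,r2:6,r3:Add2,r4:5
  c14: -  regs: r0:9,r1:15,r2:6,r3:Add2,r4:5
  c15: -  regs: r0:9,r1:15,r2:6,r3:Add2,r4:5
  c16: CDB Add2=-9  regs: r0:9,r1:15,r2:6,r3:-9,r4:5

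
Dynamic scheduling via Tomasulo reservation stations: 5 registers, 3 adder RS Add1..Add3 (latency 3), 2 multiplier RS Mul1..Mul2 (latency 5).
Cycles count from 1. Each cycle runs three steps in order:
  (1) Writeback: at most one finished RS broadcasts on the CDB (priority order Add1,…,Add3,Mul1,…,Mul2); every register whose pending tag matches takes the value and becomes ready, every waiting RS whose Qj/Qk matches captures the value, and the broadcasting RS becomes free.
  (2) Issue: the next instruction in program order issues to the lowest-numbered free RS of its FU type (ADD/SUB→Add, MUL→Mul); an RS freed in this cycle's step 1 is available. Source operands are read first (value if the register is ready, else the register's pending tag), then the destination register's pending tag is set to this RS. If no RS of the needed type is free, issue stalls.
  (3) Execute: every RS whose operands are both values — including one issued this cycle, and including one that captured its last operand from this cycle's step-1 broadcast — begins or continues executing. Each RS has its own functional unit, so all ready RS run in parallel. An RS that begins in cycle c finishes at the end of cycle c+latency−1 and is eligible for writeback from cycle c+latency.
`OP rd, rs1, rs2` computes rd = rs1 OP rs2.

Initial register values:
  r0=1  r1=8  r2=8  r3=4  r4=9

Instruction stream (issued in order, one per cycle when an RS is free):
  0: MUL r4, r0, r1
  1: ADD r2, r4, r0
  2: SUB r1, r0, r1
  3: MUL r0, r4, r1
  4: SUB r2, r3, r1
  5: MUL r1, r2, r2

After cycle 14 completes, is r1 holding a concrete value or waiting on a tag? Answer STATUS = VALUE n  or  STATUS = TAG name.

  c1: issue MUL r4<-Mul1  regs: r0:1,r1:8,r2:8,r3:4,r4:Mul1
  c2: issue ADD r2<-Add1  regs: r0:1,r1:8,r2:Add1,r3:4,r4:Mul1
  c3: issue SUB r1<-Add2  regs: r0:1,r1:Add2,r2:Add1,r3:4,r4:Mul1
  c4: issue MUL r0<-Mul2  regs: r0:Mul2,r1:Add2,r2:Add1,r3:4,r4:Mul1
  c5: issue SUB r2<-Add3  regs: r0:Mul2,r1:Add2,r2:Add3,r3:4,r4:Mul1
  c6: CDB Add2=-7; stall  regs: r0:Mul2,r1:-7,r2:Add3,r3:4,r4:Mul1
  c7: CDB Mul1=8; issue MUL r1<-Mul1  regs: r0:Mul2,r1:Mul1,r2:Add3,r3:4,r4:8
  c8: -  regs: r0:Mul2,r1:Mul1,r2:Add3,r3:4,r4:8
  c9: CDB Add3=11  regs: r0:Mul2,r1:Mul1,r2:11,r3:4,r4:8
  c10: CDB Add1=9  regs: r0:Mul2,r1:Mul1,r2:11,r3:4,r4:8
  c11: -  regs: r0:Mul2,r1:Mul1,r2:11,r3:4,r4:8
  c12: CDB Mul2=-56  regs: r0:-56,r1:Mul1,r2:11,r3:4,r4:8
  c13: -  regs: r0:-56,r1:Mul1,r2:11,r3:4,r4:8
  c14: CDB Mul1=121  regs: r0:-56,r1:121,r2:11,r3:4,r4:8

STATUS = VALUE 121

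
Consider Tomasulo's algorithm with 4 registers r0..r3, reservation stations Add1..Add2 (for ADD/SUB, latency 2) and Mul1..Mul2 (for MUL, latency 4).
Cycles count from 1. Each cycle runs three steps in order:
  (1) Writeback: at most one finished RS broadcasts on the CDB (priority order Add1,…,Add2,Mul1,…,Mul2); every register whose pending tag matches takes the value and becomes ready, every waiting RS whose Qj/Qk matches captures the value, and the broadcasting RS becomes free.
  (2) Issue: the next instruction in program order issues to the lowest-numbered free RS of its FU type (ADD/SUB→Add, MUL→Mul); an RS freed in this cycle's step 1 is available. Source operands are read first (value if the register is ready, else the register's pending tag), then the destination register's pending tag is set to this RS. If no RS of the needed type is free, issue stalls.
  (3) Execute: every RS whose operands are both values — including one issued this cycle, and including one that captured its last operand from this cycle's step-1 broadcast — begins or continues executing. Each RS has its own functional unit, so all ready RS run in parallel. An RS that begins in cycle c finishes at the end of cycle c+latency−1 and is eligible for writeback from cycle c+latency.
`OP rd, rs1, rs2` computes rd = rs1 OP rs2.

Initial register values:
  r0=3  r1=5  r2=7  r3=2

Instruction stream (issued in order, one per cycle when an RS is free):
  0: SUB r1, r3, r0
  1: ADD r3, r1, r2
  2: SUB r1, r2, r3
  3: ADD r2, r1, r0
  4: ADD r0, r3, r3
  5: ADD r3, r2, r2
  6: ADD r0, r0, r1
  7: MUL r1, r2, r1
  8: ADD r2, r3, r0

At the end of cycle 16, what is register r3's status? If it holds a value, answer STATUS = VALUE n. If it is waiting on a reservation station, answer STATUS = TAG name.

cycle 1: issue SUB r1<-Add1 // r0:3,r1:Add1,r2:7,r3:2
cycle 2: issue ADD r3<-Add2 // r0:3,r1:Add1,r2:7,r3:Add2
cycle 3: CDB Add1=-1; issue SUB r1<-Add1 // r0:3,r1:Add1,r2:7,r3:Add2
cycle 4: stall // r0:3,r1:Add1,r2:7,r3:Add2
cycle 5: CDB Add2=6; issue ADD r2<-Add2 // r0:3,r1:Add1,r2:Add2,r3:6
cycle 6: stall // r0:3,r1:Add1,r2:Add2,r3:6
cycle 7: CDB Add1=1; issue ADD r0<-Add1 // r0:Add1,r1:1,r2:Add2,r3:6
cycle 8: stall // r0:Add1,r1:1,r2:Add2,r3:6
cycle 9: CDB Add1=12; issue ADD r3<-Add1 // r0:12,r1:1,r2:Add2,r3:Add1
cycle 10: CDB Add2=4; issue ADD r0<-Add2 // r0:Add2,r1:1,r2:4,r3:Add1
cycle 11: issue MUL r1<-Mul1 // r0:Add2,r1:Mul1,r2:4,r3:Add1
cycle 12: CDB Add1=8; issue ADD r2<-Add1 // r0:Add2,r1:Mul1,r2:Add1,r3:8
cycle 13: CDB Add2=13 // r0:13,r1:Mul1,r2:Add1,r3:8
cycle 14: - // r0:13,r1:Mul1,r2:Add1,r3:8
cycle 15: CDB Add1=21 // r0:13,r1:Mul1,r2:21,r3:8
cycle 16: CDB Mul1=4 // r0:13,r1:4,r2:21,r3:8

STATUS = VALUE 8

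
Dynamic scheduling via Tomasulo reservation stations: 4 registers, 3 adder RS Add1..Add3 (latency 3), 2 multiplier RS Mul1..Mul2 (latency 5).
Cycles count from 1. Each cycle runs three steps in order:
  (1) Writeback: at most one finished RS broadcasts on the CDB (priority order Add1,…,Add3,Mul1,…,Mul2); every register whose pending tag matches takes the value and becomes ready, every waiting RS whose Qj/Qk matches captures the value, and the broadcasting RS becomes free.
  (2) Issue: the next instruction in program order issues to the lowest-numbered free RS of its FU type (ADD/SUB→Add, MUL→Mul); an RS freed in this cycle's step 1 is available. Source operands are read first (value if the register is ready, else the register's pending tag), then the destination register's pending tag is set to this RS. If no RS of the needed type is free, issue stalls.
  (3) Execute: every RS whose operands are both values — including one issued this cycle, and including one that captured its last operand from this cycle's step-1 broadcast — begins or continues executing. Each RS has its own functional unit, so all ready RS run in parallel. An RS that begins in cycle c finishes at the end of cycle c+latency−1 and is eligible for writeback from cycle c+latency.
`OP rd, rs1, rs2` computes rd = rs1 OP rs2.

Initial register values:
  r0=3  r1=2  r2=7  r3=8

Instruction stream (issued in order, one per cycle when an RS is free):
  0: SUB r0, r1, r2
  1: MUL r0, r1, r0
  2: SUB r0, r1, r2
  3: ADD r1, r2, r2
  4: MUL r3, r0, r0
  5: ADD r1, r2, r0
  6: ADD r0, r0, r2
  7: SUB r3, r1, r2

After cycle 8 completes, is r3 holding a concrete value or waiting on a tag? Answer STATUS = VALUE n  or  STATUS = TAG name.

  c1: issue SUB r0<-Add1  regs: r0:Add1,r1:2,r2:7,r3:8
  c2: issue MUL r0<-Mul1  regs: r0:Mul1,r1:2,r2:7,r3:8
  c3: issue SUB r0<-Add2  regs: r0:Add2,r1:2,r2:7,r3:8
  c4: CDB Add1=-5; issue ADD r1<-Add1  regs: r0:Add2,r1:Add1,r2:7,r3:8
  c5: issue MUL r3<-Mul2  regs: r0:Add2,r1:Add1,r2:7,r3:Mul2
  c6: CDB Add2=-5; issue ADD r1<-Add2  regs: r0:-5,r1:Add2,r2:7,r3:Mul2
  c7: CDB Add1=14; issue ADD r0<-Add1  regs: r0:Add1,r1:Add2,r2:7,r3:Mul2
  c8: issue SUB r3<-Add3  regs: r0:Add1,r1:Add2,r2:7,r3:Add3

STATUS = TAG Add3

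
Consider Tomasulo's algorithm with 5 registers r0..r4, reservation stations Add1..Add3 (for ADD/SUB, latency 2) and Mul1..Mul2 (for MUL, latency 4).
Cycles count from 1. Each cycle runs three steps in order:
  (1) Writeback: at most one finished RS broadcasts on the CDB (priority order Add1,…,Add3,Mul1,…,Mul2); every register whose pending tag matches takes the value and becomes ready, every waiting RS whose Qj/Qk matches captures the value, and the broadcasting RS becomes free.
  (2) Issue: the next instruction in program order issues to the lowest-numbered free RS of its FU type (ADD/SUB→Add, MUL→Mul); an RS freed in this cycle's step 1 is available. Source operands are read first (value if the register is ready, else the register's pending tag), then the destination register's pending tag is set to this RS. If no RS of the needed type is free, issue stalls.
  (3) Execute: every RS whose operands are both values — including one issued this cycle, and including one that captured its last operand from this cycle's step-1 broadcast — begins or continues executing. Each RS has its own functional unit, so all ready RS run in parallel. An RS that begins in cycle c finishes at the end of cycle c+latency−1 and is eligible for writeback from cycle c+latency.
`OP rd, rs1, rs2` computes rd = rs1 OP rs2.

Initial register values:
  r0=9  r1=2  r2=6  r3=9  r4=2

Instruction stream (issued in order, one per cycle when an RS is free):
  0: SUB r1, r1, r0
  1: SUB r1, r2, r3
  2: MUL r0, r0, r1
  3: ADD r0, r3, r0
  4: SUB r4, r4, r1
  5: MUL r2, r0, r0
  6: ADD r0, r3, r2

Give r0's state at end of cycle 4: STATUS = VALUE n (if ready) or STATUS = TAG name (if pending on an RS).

STATUS = TAG Add1

cycle 1: issue SUB r1<-Add1 // r0:9,r1:Add1,r2:6,r3:9,r4:2
cycle 2: issue SUB r1<-Add2 // r0:9,r1:Add2,r2:6,r3:9,r4:2
cycle 3: CDB Add1=-7; issue MUL r0<-Mul1 // r0:Mul1,r1:Add2,r2:6,r3:9,r4:2
cycle 4: CDB Add2=-3; issue ADD r0<-Add1 // r0:Add1,r1:-3,r2:6,r3:9,r4:2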